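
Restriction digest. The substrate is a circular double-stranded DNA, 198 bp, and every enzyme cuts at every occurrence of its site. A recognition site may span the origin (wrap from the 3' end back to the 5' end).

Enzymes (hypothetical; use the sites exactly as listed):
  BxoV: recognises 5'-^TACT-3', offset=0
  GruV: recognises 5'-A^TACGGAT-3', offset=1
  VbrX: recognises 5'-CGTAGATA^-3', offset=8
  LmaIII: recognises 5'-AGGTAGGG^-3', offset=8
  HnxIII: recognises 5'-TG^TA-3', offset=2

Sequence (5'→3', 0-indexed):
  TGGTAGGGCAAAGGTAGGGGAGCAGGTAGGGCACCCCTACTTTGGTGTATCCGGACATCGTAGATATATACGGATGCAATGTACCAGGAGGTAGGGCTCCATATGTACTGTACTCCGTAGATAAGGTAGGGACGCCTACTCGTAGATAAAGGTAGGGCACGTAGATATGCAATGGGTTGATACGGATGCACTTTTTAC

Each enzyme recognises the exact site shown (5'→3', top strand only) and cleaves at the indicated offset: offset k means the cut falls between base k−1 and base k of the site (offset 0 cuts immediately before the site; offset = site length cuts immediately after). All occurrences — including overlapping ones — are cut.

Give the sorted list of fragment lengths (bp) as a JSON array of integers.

[2,5,5,6,8,9,9,10,10,12,12,13,13,13,15,15,19,22]

Per-enzyme occurrences:
  BxoV (TACT, off=0): starts [37, 105, 110, 136, 195] → cuts [37, 105, 110, 136, 195]
  GruV (ATACGGAT, off=1): starts [67, 179] → cuts [68, 180]
  VbrX (CGTAGATA, off=8): starts [58, 115, 140, 159] → cuts [66, 123, 148, 167]
  LmaIII (AGGTAGGG, off=8): starts [11, 23, 88, 123, 149] → cuts [19, 31, 96, 131, 157]
  HnxIII (TGTA, off=2): starts [45, 79, 103, 108] → cuts [47, 81, 105, 110]

All cut coordinates (distinct, sorted): [19, 31, 37, 47, 66, 68, 81, 96, 105, 110, 123, 131, 136, 148, 157, 167, 180, 195]

Fragment lengths:
  19→31: 12 bp
  31→37: 6 bp
  37→47: 10 bp
  47→66: 19 bp
  66→68: 2 bp
  68→81: 13 bp
  81→96: 15 bp
  96→105: 9 bp
  105→110: 5 bp
  110→123: 13 bp
  123→131: 8 bp
  131→136: 5 bp
  136→148: 12 bp
  148→157: 9 bp
  157→167: 10 bp
  167→180: 13 bp
  180→195: 15 bp
  195→19 (wrap): 198-195+19 = 22 bp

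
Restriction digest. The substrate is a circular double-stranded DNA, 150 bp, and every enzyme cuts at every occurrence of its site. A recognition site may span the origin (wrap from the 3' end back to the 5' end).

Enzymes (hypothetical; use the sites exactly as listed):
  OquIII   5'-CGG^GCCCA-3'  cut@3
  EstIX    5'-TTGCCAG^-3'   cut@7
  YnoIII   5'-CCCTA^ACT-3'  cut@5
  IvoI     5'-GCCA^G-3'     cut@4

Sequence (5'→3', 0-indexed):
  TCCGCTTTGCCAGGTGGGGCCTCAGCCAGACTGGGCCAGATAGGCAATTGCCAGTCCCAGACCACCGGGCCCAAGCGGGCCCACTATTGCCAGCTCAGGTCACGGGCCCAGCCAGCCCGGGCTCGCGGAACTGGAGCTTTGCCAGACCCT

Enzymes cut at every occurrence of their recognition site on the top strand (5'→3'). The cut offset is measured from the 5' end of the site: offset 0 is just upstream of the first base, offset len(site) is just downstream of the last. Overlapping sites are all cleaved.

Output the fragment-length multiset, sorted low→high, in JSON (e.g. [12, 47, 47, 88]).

Per-enzyme occurrences:
  OquIII (CGGGCCCA, off=3): starts [65, 75, 102] → cuts [68, 78, 105]
  EstIX (TTGCCAG, off=7): starts [6, 47, 86, 138] → cuts [13, 54, 93, 145]
  YnoIII (CCCTAACT, off=5): no sites
  IvoI (GCCAG, off=4): starts [8, 24, 34, 49, 88, 110, 140] → cuts [12, 28, 38, 53, 92, 114, 144]

Pooled cuts: [12, 13, 28, 38, 53, 54, 68, 78, 92, 93, 105, 114, 144, 145]

Fragments:
  12→13: 1 bp
  13→28: 15 bp
  28→38: 10 bp
  38→53: 15 bp
  53→54: 1 bp
  54→68: 14 bp
  68→78: 10 bp
  78→92: 14 bp
  92→93: 1 bp
  93→105: 12 bp
  105→114: 9 bp
  114→144: 30 bp
  144→145: 1 bp
  145→12 (wrap): 150-145+12 = 17 bp

[1,1,1,1,9,10,10,12,14,14,15,15,17,30]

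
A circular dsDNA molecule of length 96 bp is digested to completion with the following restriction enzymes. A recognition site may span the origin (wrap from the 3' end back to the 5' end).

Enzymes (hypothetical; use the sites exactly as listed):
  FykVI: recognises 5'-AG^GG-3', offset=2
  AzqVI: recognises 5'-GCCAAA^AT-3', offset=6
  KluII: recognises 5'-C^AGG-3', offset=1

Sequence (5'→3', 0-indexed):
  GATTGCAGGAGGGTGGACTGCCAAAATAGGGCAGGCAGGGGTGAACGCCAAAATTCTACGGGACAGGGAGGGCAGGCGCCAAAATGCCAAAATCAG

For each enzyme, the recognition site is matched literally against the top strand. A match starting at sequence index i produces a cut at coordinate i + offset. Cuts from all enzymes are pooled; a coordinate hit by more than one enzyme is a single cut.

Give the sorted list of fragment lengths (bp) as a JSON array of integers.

[2,2,3,3,3,4,4,4,5,8,8,10,12,14,14]

Per-enzyme occurrences:
  FykVI AGGG/2: at [9, 27, 36, 64, 68] ⇒ [11, 29, 38, 66, 70]
  AzqVI GCCAAAAT/6: at [19, 46, 77, 85] ⇒ [25, 52, 83, 91]
  KluII CAGG/1: at [5, 31, 35, 63, 72, 93] ⇒ [6, 32, 36, 64, 73, 94]

Pooled cuts: [6, 11, 25, 29, 32, 36, 38, 52, 64, 66, 70, 73, 83, 91, 94]

Fragment lengths:
  6→11: 5 bp
  11→25: 14 bp
  25→29: 4 bp
  29→32: 3 bp
  32→36: 4 bp
  36→38: 2 bp
  38→52: 14 bp
  52→64: 12 bp
  64→66: 2 bp
  66→70: 4 bp
  70→73: 3 bp
  73→83: 10 bp
  83→91: 8 bp
  91→94: 3 bp
  94→6 (wrap): 96-94+6 = 8 bp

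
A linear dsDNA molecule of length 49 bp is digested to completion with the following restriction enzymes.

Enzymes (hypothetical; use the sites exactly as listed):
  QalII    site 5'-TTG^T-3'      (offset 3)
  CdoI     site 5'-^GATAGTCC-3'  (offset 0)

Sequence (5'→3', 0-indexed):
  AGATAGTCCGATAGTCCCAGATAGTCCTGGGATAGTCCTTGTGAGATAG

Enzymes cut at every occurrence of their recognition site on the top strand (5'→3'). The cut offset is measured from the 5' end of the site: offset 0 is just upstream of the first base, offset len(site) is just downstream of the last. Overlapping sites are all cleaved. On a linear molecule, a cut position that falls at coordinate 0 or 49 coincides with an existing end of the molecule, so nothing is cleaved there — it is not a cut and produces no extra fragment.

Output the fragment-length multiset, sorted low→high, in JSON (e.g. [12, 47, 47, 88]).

[1,8,8,10,11,11]

Scan for sites:
  QalII (TTGT, off=3): starts [38] → cuts [41]
  CdoI (GATAGTCC, off=0): starts [1, 9, 19, 30] → cuts [1, 9, 19, 30]

All cut coordinates (distinct, sorted): [1, 9, 19, 30, 41]

Fragment lengths:
  [0,1): 1 bp
  [1,9): 8 bp
  [9,19): 10 bp
  [19,30): 11 bp
  [30,41): 11 bp
  [41,49): 8 bp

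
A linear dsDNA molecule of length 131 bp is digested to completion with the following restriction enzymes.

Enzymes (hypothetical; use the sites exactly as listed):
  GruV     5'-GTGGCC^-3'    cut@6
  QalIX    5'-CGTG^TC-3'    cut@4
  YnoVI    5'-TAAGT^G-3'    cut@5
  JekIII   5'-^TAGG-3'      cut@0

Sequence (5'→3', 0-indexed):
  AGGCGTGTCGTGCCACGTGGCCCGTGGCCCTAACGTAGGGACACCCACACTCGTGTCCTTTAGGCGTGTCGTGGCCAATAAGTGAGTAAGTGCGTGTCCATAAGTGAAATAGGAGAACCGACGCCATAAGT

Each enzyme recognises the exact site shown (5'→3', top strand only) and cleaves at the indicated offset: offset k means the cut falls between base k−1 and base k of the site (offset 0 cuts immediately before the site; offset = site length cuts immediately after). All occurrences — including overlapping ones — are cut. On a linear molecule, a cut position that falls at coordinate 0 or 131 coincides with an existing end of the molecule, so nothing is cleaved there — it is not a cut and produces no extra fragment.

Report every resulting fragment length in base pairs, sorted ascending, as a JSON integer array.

Site scan:
  GruV (GTGGCC, off=6): starts [16, 23, 70] → cuts [22, 29, 76]
  QalIX (CGTGTC, off=4): starts [3, 51, 64, 92] → cuts [7, 55, 68, 96]
  YnoVI (TAAGTG, off=5): starts [78, 86, 100] → cuts [83, 91, 105]
  JekIII (TAGG, off=0): starts [35, 60, 109] → cuts [35, 60, 109]

Pooled cuts: [7, 22, 29, 35, 55, 60, 68, 76, 83, 91, 96, 105, 109]

Fragment lengths:
  [0,7): 7 bp
  [7,22): 15 bp
  [22,29): 7 bp
  [29,35): 6 bp
  [35,55): 20 bp
  [55,60): 5 bp
  [60,68): 8 bp
  [68,76): 8 bp
  [76,83): 7 bp
  [83,91): 8 bp
  [91,96): 5 bp
  [96,105): 9 bp
  [105,109): 4 bp
  [109,131): 22 bp

[4,5,5,6,7,7,7,8,8,8,9,15,20,22]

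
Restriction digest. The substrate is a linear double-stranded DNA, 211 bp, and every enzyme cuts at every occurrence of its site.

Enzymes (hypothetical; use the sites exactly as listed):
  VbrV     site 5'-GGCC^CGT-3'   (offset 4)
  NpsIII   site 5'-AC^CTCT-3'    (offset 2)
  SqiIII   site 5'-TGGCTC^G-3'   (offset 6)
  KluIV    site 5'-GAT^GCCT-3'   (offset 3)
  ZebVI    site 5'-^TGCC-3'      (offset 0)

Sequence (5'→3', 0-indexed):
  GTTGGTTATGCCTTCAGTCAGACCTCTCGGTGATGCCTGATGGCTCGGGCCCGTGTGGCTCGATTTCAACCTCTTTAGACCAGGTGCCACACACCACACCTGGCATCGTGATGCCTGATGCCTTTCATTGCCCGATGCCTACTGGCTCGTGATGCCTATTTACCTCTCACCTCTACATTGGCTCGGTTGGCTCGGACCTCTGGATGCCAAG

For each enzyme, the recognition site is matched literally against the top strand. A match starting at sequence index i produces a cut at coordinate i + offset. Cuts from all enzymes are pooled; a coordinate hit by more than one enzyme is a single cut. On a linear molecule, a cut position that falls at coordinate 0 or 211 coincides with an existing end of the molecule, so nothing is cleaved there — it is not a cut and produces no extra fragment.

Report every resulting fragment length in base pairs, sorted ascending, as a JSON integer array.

[1,1,1,1,1,4,4,5,6,7,7,7,7,8,9,9,9,10,10,10,12,12,14,14,15,27]

Scan for sites:
  VbrV (GGCCCGT, off=4): starts [47] → cuts [51]
  NpsIII (ACCTCT, off=2): starts [21, 68, 161, 168, 195] → cuts [23, 70, 163, 170, 197]
  SqiIII (TGGCTCG, off=6): starts [40, 55, 142, 178, 187] → cuts [46, 61, 148, 184, 193]
  KluIV (GATGCCT, off=3): starts [31, 109, 116, 133, 150] → cuts [34, 112, 119, 136, 153]
  ZebVI (TGCC, off=0): starts [8, 33, 84, 111, 118, 128, 135, 152, 204] → cuts [8, 33, 84, 111, 118, 128, 135, 152, 204]

Pooled cuts: [8, 23, 33, 34, 46, 51, 61, 70, 84, 111, 112, 118, 119, 128, 135, 136, 148, 152, 153, 163, 170, 184, 193, 197, 204]

Fragment lengths:
  [0,8): 8 bp
  [8,23): 15 bp
  [23,33): 10 bp
  [33,34): 1 bp
  [34,46): 12 bp
  [46,51): 5 bp
  [51,61): 10 bp
  [61,70): 9 bp
  [70,84): 14 bp
  [84,111): 27 bp
  [111,112): 1 bp
  [112,118): 6 bp
  [118,119): 1 bp
  [119,128): 9 bp
  [128,135): 7 bp
  [135,136): 1 bp
  [136,148): 12 bp
  [148,152): 4 bp
  [152,153): 1 bp
  [153,163): 10 bp
  [163,170): 7 bp
  [170,184): 14 bp
  [184,193): 9 bp
  [193,197): 4 bp
  [197,204): 7 bp
  [204,211): 7 bp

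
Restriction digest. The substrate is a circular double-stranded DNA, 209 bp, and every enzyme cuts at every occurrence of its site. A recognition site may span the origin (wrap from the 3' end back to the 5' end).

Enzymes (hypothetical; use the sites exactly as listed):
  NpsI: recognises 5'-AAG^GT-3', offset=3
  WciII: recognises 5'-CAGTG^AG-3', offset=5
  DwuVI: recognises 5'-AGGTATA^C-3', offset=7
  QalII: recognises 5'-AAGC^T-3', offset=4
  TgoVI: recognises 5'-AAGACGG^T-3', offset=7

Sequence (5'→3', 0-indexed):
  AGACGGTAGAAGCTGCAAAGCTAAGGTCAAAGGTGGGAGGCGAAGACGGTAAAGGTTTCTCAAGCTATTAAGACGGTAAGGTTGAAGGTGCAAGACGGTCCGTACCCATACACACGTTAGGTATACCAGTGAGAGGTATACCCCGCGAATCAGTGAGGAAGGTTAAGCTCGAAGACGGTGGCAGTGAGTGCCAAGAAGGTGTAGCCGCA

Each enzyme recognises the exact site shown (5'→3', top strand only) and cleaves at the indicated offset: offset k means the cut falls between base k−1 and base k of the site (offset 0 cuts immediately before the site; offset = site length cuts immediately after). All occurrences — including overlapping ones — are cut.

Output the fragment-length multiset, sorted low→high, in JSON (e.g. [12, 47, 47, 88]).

Site scan:
  NpsI (AAGGT, off=3): starts [22, 29, 51, 77, 84, 158, 195] → cuts [25, 32, 54, 80, 87, 161, 198]
  WciII (CAGTGAG, off=5): starts [126, 150, 181] → cuts [131, 155, 186]
  DwuVI (AGGTATAC, off=7): starts [118, 133] → cuts [125, 140]
  QalII (AAGCT, off=4): starts [9, 17, 61, 164] → cuts [13, 21, 65, 168]
  TgoVI (AAGACGGT, off=7): starts [42, 69, 91, 171, 208] → cuts [6, 49, 76, 98, 178]

Pooled cuts: [6, 13, 21, 25, 32, 49, 54, 65, 76, 80, 87, 98, 125, 131, 140, 155, 161, 168, 178, 186, 198]

Fragments:
  6→13: 7 bp
  13→21: 8 bp
  21→25: 4 bp
  25→32: 7 bp
  32→49: 17 bp
  49→54: 5 bp
  54→65: 11 bp
  65→76: 11 bp
  76→80: 4 bp
  80→87: 7 bp
  87→98: 11 bp
  98→125: 27 bp
  125→131: 6 bp
  131→140: 9 bp
  140→155: 15 bp
  155→161: 6 bp
  161→168: 7 bp
  168→178: 10 bp
  178→186: 8 bp
  186→198: 12 bp
  198→6 (wrap): 209-198+6 = 17 bp

[4,4,5,6,6,7,7,7,7,8,8,9,10,11,11,11,12,15,17,17,27]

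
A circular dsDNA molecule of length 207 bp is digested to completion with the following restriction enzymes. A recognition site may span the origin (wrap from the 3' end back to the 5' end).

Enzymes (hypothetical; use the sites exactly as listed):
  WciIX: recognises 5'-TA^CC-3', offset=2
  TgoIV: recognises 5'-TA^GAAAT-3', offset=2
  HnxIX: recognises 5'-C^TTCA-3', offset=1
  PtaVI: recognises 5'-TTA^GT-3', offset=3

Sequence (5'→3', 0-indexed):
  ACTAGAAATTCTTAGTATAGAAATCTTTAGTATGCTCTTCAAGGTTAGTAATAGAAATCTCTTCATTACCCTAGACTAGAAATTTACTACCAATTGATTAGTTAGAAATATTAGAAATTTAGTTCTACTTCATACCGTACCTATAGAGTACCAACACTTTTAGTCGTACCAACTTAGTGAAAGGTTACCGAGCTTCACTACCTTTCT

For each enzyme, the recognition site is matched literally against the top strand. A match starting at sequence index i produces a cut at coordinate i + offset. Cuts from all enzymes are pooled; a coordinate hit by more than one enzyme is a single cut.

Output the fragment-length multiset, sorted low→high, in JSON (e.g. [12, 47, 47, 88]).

[4,5,5,6,6,6,6,7,7,7,8,8,8,8,9,10,10,10,10,11,11,11,11,11,12]

Site scan:
  WciIX (TACC, off=2): starts [66, 87, 132, 137, 148, 166, 185, 198] → cuts [68, 89, 134, 139, 150, 168, 187, 200]
  TgoIV (TAGAAAT, off=2): starts [2, 17, 51, 76, 102, 111] → cuts [4, 19, 53, 78, 104, 113]
  HnxIX (CTTCA, off=1): starts [36, 60, 127, 192] → cuts [37, 61, 128, 193]
  PtaVI (TTAGT, off=3): starts [11, 26, 44, 97, 118, 159, 173] → cuts [14, 29, 47, 100, 121, 162, 176]

Pooled cuts: [4, 14, 19, 29, 37, 47, 53, 61, 68, 78, 89, 100, 104, 113, 121, 128, 134, 139, 150, 162, 168, 176, 187, 193, 200]

Fragment lengths:
  4→14: 10 bp
  14→19: 5 bp
  19→29: 10 bp
  29→37: 8 bp
  37→47: 10 bp
  47→53: 6 bp
  53→61: 8 bp
  61→68: 7 bp
  68→78: 10 bp
  78→89: 11 bp
  89→100: 11 bp
  100→104: 4 bp
  104→113: 9 bp
  113→121: 8 bp
  121→128: 7 bp
  128→134: 6 bp
  134→139: 5 bp
  139→150: 11 bp
  150→162: 12 bp
  162→168: 6 bp
  168→176: 8 bp
  176→187: 11 bp
  187→193: 6 bp
  193→200: 7 bp
  200→4 (wrap): 207-200+4 = 11 bp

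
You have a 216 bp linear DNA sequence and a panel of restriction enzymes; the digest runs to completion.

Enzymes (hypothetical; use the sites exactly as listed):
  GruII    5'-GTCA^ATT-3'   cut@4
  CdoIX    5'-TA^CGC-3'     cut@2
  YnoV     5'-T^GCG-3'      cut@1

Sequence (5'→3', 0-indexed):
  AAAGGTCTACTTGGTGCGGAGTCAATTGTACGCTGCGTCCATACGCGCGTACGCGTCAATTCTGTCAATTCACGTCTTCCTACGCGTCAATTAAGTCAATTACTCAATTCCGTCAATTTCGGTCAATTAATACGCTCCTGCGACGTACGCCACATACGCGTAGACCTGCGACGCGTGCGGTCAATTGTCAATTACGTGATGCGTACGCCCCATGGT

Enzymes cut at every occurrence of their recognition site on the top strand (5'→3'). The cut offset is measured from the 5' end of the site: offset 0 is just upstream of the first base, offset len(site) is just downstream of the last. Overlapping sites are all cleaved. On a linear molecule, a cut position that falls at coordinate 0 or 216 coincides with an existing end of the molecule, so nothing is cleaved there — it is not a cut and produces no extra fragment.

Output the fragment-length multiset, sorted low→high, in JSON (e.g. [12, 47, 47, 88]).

Scan for sites:
  GruII GTCAATT/4: at [20, 54, 63, 85, 94, 111, 121, 179, 186] ⇒ [24, 58, 67, 89, 98, 115, 125, 183, 190]
  CdoIX TACGC/2: at [28, 41, 49, 80, 130, 145, 154, 203] ⇒ [30, 43, 51, 82, 132, 147, 156, 205]
  YnoV TGCG/1: at [14, 33, 138, 166, 175, 199] ⇒ [15, 34, 139, 167, 176, 200]

All cut coordinates (distinct, sorted): [15, 24, 30, 34, 43, 51, 58, 67, 82, 89, 98, 115, 125, 132, 139, 147, 156, 167, 176, 183, 190, 200, 205]

Fragment lengths:
  [0,15): 15 bp
  [15,24): 9 bp
  [24,30): 6 bp
  [30,34): 4 bp
  [34,43): 9 bp
  [43,51): 8 bp
  [51,58): 7 bp
  [58,67): 9 bp
  [67,82): 15 bp
  [82,89): 7 bp
  [89,98): 9 bp
  [98,115): 17 bp
  [115,125): 10 bp
  [125,132): 7 bp
  [132,139): 7 bp
  [139,147): 8 bp
  [147,156): 9 bp
  [156,167): 11 bp
  [167,176): 9 bp
  [176,183): 7 bp
  [183,190): 7 bp
  [190,200): 10 bp
  [200,205): 5 bp
  [205,216): 11 bp

[4,5,6,7,7,7,7,7,7,8,8,9,9,9,9,9,9,10,10,11,11,15,15,17]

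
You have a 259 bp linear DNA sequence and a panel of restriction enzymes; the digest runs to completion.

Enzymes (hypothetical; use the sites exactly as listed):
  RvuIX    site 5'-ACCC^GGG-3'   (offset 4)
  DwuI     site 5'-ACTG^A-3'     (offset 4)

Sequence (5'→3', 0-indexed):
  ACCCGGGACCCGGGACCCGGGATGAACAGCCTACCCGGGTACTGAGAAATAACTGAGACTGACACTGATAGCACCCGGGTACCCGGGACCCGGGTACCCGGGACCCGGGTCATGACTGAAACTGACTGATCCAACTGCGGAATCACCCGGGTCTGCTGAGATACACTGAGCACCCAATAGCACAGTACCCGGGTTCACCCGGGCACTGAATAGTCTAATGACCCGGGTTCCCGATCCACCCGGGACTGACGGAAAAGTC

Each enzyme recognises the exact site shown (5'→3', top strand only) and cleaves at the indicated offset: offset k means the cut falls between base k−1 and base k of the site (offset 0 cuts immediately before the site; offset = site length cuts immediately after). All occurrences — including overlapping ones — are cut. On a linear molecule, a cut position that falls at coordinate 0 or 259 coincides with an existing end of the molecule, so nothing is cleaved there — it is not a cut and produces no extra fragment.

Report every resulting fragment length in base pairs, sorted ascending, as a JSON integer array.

[4,4,6,6,6,7,7,7,7,7,8,8,8,8,9,10,11,11,12,16,17,18,20,20,22]

Scan for sites:
  RvuIX (ACCCGGG, off=4): starts [0, 7, 14, 32, 72, 80, 87, 95, 102, 144, 186, 196, 220, 237] → cuts [4, 11, 18, 36, 76, 84, 91, 99, 106, 148, 190, 200, 224, 241]
  DwuI (ACTGA, off=4): starts [40, 51, 57, 63, 114, 120, 124, 164, 204, 244] → cuts [44, 55, 61, 67, 118, 124, 128, 168, 208, 248]

All cut coordinates (distinct, sorted): [4, 11, 18, 36, 44, 55, 61, 67, 76, 84, 91, 99, 106, 118, 124, 128, 148, 168, 190, 200, 208, 224, 241, 248]

Fragment lengths:
  [0,4): 4 bp
  [4,11): 7 bp
  [11,18): 7 bp
  [18,36): 18 bp
  [36,44): 8 bp
  [44,55): 11 bp
  [55,61): 6 bp
  [61,67): 6 bp
  [67,76): 9 bp
  [76,84): 8 bp
  [84,91): 7 bp
  [91,99): 8 bp
  [99,106): 7 bp
  [106,118): 12 bp
  [118,124): 6 bp
  [124,128): 4 bp
  [128,148): 20 bp
  [148,168): 20 bp
  [168,190): 22 bp
  [190,200): 10 bp
  [200,208): 8 bp
  [208,224): 16 bp
  [224,241): 17 bp
  [241,248): 7 bp
  [248,259): 11 bp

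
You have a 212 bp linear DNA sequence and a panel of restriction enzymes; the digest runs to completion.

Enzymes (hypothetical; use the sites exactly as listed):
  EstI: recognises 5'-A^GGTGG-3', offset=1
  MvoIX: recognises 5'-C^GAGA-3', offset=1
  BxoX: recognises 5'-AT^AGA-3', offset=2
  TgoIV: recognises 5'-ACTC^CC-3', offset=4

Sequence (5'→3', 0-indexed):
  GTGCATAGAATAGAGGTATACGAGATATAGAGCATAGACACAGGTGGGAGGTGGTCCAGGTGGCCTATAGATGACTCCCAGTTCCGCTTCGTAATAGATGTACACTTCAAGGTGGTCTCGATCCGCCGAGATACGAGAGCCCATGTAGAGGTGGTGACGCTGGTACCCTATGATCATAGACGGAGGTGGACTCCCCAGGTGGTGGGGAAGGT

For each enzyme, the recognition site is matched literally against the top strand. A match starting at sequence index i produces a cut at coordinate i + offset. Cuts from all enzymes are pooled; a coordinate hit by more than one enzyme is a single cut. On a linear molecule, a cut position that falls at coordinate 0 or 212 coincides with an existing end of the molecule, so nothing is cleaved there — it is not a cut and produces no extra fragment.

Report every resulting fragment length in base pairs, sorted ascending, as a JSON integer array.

Per-enzyme occurrences:
  EstI AGGTGG/1: at [41, 48, 57, 109, 148, 183, 196] ⇒ [42, 49, 58, 110, 149, 184, 197]
  MvoIX CGAGA/1: at [20, 126, 133] ⇒ [21, 127, 134]
  BxoX ATAGA/2: at [4, 9, 26, 33, 66, 93, 175] ⇒ [6, 11, 28, 35, 68, 95, 177]
  TgoIV ACTCCC/4: at [73, 189] ⇒ [77, 193]

All cut coordinates (distinct, sorted): [6, 11, 21, 28, 35, 42, 49, 58, 68, 77, 95, 110, 127, 134, 149, 177, 184, 193, 197]

Fragments:
  [0,6): 6 bp
  [6,11): 5 bp
  [11,21): 10 bp
  [21,28): 7 bp
  [28,35): 7 bp
  [35,42): 7 bp
  [42,49): 7 bp
  [49,58): 9 bp
  [58,68): 10 bp
  [68,77): 9 bp
  [77,95): 18 bp
  [95,110): 15 bp
  [110,127): 17 bp
  [127,134): 7 bp
  [134,149): 15 bp
  [149,177): 28 bp
  [177,184): 7 bp
  [184,193): 9 bp
  [193,197): 4 bp
  [197,212): 15 bp

[4,5,6,7,7,7,7,7,7,9,9,9,10,10,15,15,15,17,18,28]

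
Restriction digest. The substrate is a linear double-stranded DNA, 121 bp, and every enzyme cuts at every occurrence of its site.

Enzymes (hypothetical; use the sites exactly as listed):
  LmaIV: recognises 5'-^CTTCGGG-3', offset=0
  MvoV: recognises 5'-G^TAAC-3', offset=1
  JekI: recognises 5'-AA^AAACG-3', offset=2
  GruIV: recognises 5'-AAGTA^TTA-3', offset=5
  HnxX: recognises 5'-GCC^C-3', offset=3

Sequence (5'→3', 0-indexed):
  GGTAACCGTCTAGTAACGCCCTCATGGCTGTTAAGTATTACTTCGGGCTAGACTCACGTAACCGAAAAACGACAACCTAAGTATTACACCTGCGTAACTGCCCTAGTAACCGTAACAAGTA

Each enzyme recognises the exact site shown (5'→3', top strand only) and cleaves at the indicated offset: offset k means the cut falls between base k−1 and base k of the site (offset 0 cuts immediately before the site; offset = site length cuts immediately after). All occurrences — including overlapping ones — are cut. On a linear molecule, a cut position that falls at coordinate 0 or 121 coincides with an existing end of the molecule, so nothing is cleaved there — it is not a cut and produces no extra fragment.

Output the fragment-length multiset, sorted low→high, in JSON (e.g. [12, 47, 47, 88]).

[2,3,4,6,7,8,8,9,11,11,17,17,18]

Scan for sites:
  LmaIV CTTCGGG/0: at [40] ⇒ [40]
  MvoV GTAAC/1: at [1, 12, 57, 93, 105, 111] ⇒ [2, 13, 58, 94, 106, 112]
  JekI AAAAACG/2: at [64] ⇒ [66]
  GruIV AAGTATTA/5: at [32, 78] ⇒ [37, 83]
  HnxX GCCC/3: at [17, 99] ⇒ [20, 102]

All cut coordinates (distinct, sorted): [2, 13, 20, 37, 40, 58, 66, 83, 94, 102, 106, 112]

Fragment lengths:
  [0,2): 2 bp
  [2,13): 11 bp
  [13,20): 7 bp
  [20,37): 17 bp
  [37,40): 3 bp
  [40,58): 18 bp
  [58,66): 8 bp
  [66,83): 17 bp
  [83,94): 11 bp
  [94,102): 8 bp
  [102,106): 4 bp
  [106,112): 6 bp
  [112,121): 9 bp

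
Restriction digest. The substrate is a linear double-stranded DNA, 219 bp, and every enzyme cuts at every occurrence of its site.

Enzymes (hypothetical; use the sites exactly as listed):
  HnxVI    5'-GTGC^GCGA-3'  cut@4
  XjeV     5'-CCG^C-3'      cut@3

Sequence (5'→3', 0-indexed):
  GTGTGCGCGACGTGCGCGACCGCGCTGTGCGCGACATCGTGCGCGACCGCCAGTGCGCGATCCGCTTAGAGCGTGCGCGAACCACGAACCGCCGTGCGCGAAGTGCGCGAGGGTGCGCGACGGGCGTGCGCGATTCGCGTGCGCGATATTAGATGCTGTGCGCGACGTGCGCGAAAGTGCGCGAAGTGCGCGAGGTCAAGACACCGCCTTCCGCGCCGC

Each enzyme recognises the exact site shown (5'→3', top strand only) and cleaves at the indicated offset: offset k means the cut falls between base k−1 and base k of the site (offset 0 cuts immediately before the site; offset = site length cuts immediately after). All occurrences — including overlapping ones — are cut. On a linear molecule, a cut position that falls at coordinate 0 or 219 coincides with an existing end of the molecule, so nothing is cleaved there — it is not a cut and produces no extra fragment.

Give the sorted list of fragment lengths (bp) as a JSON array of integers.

Scan for sites:
  HnxVI GTGCGCGA/4: at [2, 11, 26, 38, 52, 72, 93, 102, 112, 125, 138, 157, 166, 176, 185] ⇒ [6, 15, 30, 42, 56, 76, 97, 106, 116, 129, 142, 161, 170, 180, 189]
  XjeV CCGC/3: at [19, 46, 61, 88, 203, 210, 215] ⇒ [22, 49, 64, 91, 206, 213, 218]

Pooled cuts: [6, 15, 22, 30, 42, 49, 56, 64, 76, 91, 97, 106, 116, 129, 142, 161, 170, 180, 189, 206, 213, 218]

Fragment lengths:
  [0,6): 6 bp
  [6,15): 9 bp
  [15,22): 7 bp
  [22,30): 8 bp
  [30,42): 12 bp
  [42,49): 7 bp
  [49,56): 7 bp
  [56,64): 8 bp
  [64,76): 12 bp
  [76,91): 15 bp
  [91,97): 6 bp
  [97,106): 9 bp
  [106,116): 10 bp
  [116,129): 13 bp
  [129,142): 13 bp
  [142,161): 19 bp
  [161,170): 9 bp
  [170,180): 10 bp
  [180,189): 9 bp
  [189,206): 17 bp
  [206,213): 7 bp
  [213,218): 5 bp
  [218,219): 1 bp

[1,5,6,6,7,7,7,7,8,8,9,9,9,9,10,10,12,12,13,13,15,17,19]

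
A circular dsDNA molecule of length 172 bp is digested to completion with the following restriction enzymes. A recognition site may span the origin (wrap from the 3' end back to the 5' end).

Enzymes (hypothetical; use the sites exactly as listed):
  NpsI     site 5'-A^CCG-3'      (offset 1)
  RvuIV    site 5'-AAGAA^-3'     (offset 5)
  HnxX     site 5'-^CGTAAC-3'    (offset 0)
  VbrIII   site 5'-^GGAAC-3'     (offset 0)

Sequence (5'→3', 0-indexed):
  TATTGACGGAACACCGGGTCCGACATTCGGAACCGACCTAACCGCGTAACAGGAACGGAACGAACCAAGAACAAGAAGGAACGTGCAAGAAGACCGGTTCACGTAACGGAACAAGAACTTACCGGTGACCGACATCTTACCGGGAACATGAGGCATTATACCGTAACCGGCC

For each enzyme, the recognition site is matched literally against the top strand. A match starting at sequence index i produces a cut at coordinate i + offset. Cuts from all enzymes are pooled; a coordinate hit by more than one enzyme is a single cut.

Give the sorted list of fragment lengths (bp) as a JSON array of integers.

Scan for sites:
  NpsI (ACCG, off=1): starts [12, 31, 40, 92, 120, 127, 138, 159, 165] → cuts [13, 32, 41, 93, 121, 128, 139, 160, 166]
  RvuIV (AAGAA, off=5): starts [66, 72, 86, 112] → cuts [71, 77, 91, 117]
  HnxX (CGTAAC, off=0): starts [44, 101, 161] → cuts [44, 101, 161]
  VbrIII (GGAAC, off=0): starts [7, 28, 51, 56, 77, 107, 142] → cuts [7, 28, 51, 56, 77, 107, 142]

Pooled cuts: [7, 13, 28, 32, 41, 44, 51, 56, 71, 77, 91, 93, 101, 107, 117, 121, 128, 139, 142, 160, 161, 166]

Fragments:
  7→13: 6 bp
  13→28: 15 bp
  28→32: 4 bp
  32→41: 9 bp
  41→44: 3 bp
  44→51: 7 bp
  51→56: 5 bp
  56→71: 15 bp
  71→77: 6 bp
  77→91: 14 bp
  91→93: 2 bp
  93→101: 8 bp
  101→107: 6 bp
  107→117: 10 bp
  117→121: 4 bp
  121→128: 7 bp
  128→139: 11 bp
  139→142: 3 bp
  142→160: 18 bp
  160→161: 1 bp
  161→166: 5 bp
  166→7 (wrap): 172-166+7 = 13 bp

[1,2,3,3,4,4,5,5,6,6,6,7,7,8,9,10,11,13,14,15,15,18]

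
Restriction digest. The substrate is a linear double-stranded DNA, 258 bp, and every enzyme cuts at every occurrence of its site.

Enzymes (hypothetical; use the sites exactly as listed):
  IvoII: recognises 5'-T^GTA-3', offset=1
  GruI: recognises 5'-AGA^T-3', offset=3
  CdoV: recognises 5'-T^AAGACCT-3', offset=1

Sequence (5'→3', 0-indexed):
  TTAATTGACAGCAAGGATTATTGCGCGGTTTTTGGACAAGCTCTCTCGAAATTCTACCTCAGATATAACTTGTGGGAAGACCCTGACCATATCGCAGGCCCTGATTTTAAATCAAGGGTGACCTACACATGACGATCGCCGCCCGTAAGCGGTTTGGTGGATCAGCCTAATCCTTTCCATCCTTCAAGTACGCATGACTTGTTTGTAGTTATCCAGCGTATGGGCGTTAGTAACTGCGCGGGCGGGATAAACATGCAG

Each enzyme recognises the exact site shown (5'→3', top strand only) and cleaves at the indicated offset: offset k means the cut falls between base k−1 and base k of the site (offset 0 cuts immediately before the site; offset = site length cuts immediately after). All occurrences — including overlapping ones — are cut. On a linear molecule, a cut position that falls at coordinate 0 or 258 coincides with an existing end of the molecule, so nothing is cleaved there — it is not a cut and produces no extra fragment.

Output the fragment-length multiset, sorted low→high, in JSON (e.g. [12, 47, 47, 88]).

[54,63,141]

Scan for sites:
  IvoII TGTA/1: at [203] ⇒ [204]
  GruI AGAT/3: at [60] ⇒ [63]
  CdoV (TAAGACCT, off=1): no sites

Pooled cuts: [63, 204]

Fragments:
  [0,63): 63 bp
  [63,204): 141 bp
  [204,258): 54 bp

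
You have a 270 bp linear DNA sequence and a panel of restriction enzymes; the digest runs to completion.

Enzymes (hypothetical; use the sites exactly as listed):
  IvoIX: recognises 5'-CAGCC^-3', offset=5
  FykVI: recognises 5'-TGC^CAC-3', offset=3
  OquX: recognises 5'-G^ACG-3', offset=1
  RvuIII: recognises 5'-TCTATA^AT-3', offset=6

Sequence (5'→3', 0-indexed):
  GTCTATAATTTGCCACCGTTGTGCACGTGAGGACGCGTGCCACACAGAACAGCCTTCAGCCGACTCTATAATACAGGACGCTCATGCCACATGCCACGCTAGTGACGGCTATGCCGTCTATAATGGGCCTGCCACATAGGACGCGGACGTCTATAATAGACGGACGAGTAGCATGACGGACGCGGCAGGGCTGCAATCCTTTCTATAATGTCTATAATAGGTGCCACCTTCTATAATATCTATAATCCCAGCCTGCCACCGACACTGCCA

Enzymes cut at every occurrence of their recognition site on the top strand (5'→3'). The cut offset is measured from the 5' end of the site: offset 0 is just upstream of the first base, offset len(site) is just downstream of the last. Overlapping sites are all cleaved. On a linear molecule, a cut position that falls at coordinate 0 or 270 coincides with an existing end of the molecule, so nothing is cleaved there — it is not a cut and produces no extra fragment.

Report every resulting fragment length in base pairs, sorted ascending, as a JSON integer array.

[3,4,4,4,6,6,7,7,7,7,8,8,8,9,9,9,9,9,10,10,10,11,12,14,14,18,19,28]

Scan for sites:
  IvoIX CAGCC/5: at [49, 56, 248] ⇒ [54, 61, 253]
  FykVI TGCCAC/3: at [10, 37, 84, 91, 129, 221, 253] ⇒ [13, 40, 87, 94, 132, 224, 256]
  OquX GACG/1: at [31, 76, 103, 139, 145, 158, 162, 174, 178] ⇒ [32, 77, 104, 140, 146, 159, 163, 175, 179]
  RvuIII TCTATAAT/6: at [1, 64, 116, 149, 201, 210, 229, 238] ⇒ [7, 70, 122, 155, 207, 216, 235, 244]

Pooled cuts: [7, 13, 32, 40, 54, 61, 70, 77, 87, 94, 104, 122, 132, 140, 146, 155, 159, 163, 175, 179, 207, 216, 224, 235, 244, 253, 256]

Fragment lengths:
  [0,7): 7 bp
  [7,13): 6 bp
  [13,32): 19 bp
  [32,40): 8 bp
  [40,54): 14 bp
  [54,61): 7 bp
  [61,70): 9 bp
  [70,77): 7 bp
  [77,87): 10 bp
  [87,94): 7 bp
  [94,104): 10 bp
  [104,122): 18 bp
  [122,132): 10 bp
  [132,140): 8 bp
  [140,146): 6 bp
  [146,155): 9 bp
  [155,159): 4 bp
  [159,163): 4 bp
  [163,175): 12 bp
  [175,179): 4 bp
  [179,207): 28 bp
  [207,216): 9 bp
  [216,224): 8 bp
  [224,235): 11 bp
  [235,244): 9 bp
  [244,253): 9 bp
  [253,256): 3 bp
  [256,270): 14 bp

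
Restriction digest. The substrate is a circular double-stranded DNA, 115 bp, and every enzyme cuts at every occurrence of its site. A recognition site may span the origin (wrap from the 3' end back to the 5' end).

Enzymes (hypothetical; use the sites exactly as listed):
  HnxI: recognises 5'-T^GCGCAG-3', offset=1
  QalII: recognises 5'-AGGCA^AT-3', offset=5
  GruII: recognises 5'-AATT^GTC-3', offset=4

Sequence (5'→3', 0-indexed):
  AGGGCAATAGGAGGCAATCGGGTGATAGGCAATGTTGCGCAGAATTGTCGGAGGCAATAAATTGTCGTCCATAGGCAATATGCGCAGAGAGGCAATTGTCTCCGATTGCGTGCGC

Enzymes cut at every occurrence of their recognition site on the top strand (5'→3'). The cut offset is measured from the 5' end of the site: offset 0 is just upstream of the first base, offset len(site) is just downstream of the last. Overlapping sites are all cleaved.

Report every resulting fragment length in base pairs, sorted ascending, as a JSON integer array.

[3,4,5,7,10,10,13,14,14,15,20]

Scan for sites:
  HnxI (TGCGCAG, off=1): starts [35, 80, 110] → cuts [36, 81, 111]
  QalII (AGGCAAT, off=5): starts [11, 26, 51, 72, 89] → cuts [16, 31, 56, 77, 94]
  GruII (AATTGTC, off=4): starts [42, 59, 93] → cuts [46, 63, 97]

Pooled cuts: [16, 31, 36, 46, 56, 63, 77, 81, 94, 97, 111]

Fragments:
  16→31: 15 bp
  31→36: 5 bp
  36→46: 10 bp
  46→56: 10 bp
  56→63: 7 bp
  63→77: 14 bp
  77→81: 4 bp
  81→94: 13 bp
  94→97: 3 bp
  97→111: 14 bp
  111→16 (wrap): 115-111+16 = 20 bp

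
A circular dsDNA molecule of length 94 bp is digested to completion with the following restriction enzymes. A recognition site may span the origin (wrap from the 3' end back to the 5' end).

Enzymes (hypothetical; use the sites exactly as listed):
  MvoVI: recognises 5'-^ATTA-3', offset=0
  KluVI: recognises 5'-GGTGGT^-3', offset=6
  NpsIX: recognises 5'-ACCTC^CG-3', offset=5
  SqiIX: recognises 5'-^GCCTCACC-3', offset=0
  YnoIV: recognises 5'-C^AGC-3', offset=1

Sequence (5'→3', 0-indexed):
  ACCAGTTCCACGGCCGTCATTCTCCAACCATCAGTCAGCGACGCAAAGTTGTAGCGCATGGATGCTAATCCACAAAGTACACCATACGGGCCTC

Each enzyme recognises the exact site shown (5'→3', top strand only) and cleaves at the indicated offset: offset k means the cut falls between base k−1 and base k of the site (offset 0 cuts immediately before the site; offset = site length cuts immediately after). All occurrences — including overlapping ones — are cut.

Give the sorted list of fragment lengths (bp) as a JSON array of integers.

[41,53]

Per-enzyme occurrences:
  MvoVI (ATTA, off=0): no sites
  KluVI (GGTGGT, off=6): no sites
  NpsIX (ACCTCCG, off=5): no sites
  SqiIX (GCCTCACC, off=0): starts [89] → cuts [89]
  YnoIV (CAGC, off=1): starts [35] → cuts [36]

Pooled cuts: [36, 89]

Fragments:
  36→89: 53 bp
  89→36 (wrap): 94-89+36 = 41 bp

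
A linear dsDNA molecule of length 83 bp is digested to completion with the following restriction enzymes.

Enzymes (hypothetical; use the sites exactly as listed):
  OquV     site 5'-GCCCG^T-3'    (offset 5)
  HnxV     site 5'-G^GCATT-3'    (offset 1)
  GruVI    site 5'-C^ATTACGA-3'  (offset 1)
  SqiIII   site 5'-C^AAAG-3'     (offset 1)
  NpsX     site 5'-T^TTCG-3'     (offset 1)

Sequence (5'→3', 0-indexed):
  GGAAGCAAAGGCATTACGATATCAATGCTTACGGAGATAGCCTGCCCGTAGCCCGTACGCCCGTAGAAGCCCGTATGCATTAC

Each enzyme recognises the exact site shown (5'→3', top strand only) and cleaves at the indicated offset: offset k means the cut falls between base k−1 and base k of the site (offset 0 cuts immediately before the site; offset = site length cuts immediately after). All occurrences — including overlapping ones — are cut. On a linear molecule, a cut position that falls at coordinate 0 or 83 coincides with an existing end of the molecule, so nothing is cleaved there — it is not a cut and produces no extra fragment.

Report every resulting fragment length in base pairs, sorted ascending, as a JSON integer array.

[2,4,6,7,8,10,10,36]

Per-enzyme occurrences:
  OquV GCCCGT/5: at [43, 50, 58, 68] ⇒ [48, 55, 63, 73]
  HnxV GGCATT/1: at [9] ⇒ [10]
  GruVI CATTACGA/1: at [11] ⇒ [12]
  SqiIII CAAAG/1: at [5] ⇒ [6]
  NpsX (TTTCG, off=1): no sites

Pooled cuts: [6, 10, 12, 48, 55, 63, 73]

Fragments:
  [0,6): 6 bp
  [6,10): 4 bp
  [10,12): 2 bp
  [12,48): 36 bp
  [48,55): 7 bp
  [55,63): 8 bp
  [63,73): 10 bp
  [73,83): 10 bp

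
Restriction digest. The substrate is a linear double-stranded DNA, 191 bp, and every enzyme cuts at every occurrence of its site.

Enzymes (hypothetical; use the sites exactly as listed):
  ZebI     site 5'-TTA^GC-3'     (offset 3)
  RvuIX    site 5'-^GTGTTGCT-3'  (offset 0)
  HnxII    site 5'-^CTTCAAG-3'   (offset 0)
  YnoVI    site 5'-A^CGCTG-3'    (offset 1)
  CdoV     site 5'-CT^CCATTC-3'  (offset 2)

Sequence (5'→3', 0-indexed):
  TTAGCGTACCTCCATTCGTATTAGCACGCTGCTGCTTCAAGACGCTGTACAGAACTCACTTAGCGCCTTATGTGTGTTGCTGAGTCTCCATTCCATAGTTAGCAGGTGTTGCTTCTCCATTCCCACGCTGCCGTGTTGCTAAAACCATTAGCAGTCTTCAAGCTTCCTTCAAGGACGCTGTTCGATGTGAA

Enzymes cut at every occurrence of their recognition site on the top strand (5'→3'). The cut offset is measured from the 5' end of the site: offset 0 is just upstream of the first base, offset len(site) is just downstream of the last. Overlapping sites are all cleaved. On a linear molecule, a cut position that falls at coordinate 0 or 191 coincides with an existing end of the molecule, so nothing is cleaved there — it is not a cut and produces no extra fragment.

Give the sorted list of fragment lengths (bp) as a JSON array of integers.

Site scan:
  ZebI TTAGC/3: at [0, 20, 59, 98, 147] ⇒ [3, 23, 62, 101, 150]
  RvuIX GTGTTGCT/0: at [73, 105, 132] ⇒ [73, 105, 132]
  HnxII CTTCAAG/0: at [34, 155, 166] ⇒ [34, 155, 166]
  YnoVI ACGCTG/1: at [25, 41, 124, 174] ⇒ [26, 42, 125, 175]
  CdoV CTCCATTC/2: at [9, 85, 114] ⇒ [11, 87, 116]

All cut coordinates (distinct, sorted): [3, 11, 23, 26, 34, 42, 62, 73, 87, 101, 105, 116, 125, 132, 150, 155, 166, 175]

Fragment lengths:
  [0,3): 3 bp
  [3,11): 8 bp
  [11,23): 12 bp
  [23,26): 3 bp
  [26,34): 8 bp
  [34,42): 8 bp
  [42,62): 20 bp
  [62,73): 11 bp
  [73,87): 14 bp
  [87,101): 14 bp
  [101,105): 4 bp
  [105,116): 11 bp
  [116,125): 9 bp
  [125,132): 7 bp
  [132,150): 18 bp
  [150,155): 5 bp
  [155,166): 11 bp
  [166,175): 9 bp
  [175,191): 16 bp

[3,3,4,5,7,8,8,8,9,9,11,11,11,12,14,14,16,18,20]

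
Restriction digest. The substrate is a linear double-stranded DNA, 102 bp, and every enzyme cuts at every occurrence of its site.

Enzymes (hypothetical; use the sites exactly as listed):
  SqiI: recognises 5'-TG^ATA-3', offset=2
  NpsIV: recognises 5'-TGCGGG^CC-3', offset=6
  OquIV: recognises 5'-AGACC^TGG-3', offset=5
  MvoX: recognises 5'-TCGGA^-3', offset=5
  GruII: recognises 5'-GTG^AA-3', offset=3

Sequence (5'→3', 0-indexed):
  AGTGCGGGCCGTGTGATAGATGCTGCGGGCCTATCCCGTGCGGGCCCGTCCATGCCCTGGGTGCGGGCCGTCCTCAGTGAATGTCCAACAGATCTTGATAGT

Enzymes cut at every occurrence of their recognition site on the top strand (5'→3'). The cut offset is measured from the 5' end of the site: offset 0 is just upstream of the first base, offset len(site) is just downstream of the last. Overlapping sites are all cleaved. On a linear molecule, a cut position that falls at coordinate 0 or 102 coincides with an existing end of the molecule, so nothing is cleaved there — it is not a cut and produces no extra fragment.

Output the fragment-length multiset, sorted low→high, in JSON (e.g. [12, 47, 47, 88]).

Per-enzyme occurrences:
  SqiI TGATA/2: at [13, 95] ⇒ [15, 97]
  NpsIV TGCGGGCC/6: at [2, 23, 38, 61] ⇒ [8, 29, 44, 67]
  OquIV (AGACCTGG, off=5): no sites
  MvoX (TCGGA, off=5): no sites
  GruII GTGAA/3: at [76] ⇒ [79]

All cut coordinates (distinct, sorted): [8, 15, 29, 44, 67, 79, 97]

Fragments:
  [0,8): 8 bp
  [8,15): 7 bp
  [15,29): 14 bp
  [29,44): 15 bp
  [44,67): 23 bp
  [67,79): 12 bp
  [79,97): 18 bp
  [97,102): 5 bp

[5,7,8,12,14,15,18,23]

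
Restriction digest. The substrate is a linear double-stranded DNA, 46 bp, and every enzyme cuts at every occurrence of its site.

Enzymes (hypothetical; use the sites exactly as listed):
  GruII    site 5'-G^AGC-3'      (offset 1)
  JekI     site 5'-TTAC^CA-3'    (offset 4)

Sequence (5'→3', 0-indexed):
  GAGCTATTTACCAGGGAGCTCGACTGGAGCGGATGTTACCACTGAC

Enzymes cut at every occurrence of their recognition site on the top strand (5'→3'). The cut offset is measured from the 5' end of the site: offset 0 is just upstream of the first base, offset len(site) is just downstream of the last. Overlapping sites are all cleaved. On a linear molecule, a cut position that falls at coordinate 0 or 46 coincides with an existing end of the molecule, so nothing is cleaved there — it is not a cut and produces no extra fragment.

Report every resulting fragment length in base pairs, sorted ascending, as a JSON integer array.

Per-enzyme occurrences:
  GruII GAGC/1: at [0, 15, 26] ⇒ [1, 16, 27]
  JekI TTACCA/4: at [7, 35] ⇒ [11, 39]

All cut coordinates (distinct, sorted): [1, 11, 16, 27, 39]

Fragment lengths:
  [0,1): 1 bp
  [1,11): 10 bp
  [11,16): 5 bp
  [16,27): 11 bp
  [27,39): 12 bp
  [39,46): 7 bp

[1,5,7,10,11,12]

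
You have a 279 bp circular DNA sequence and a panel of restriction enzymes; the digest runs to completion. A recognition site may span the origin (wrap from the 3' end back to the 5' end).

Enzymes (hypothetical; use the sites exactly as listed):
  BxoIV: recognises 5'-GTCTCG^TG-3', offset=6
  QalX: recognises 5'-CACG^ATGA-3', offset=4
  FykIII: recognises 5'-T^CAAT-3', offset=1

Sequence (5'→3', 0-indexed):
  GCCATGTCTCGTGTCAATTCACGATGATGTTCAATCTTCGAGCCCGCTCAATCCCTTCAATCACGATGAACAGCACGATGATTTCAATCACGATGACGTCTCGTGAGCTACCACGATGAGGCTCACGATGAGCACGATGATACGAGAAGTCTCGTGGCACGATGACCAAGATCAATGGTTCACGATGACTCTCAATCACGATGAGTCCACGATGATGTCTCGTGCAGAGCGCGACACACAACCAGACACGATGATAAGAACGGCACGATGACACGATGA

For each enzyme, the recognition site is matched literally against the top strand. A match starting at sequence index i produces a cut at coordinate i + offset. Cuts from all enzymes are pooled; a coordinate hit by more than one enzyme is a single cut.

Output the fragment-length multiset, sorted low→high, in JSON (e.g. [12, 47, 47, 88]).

[3,7,7,8,8,8,8,8,8,9,9,9,11,11,11,11,12,12,12,12,15,17,17,18,28]

Site scan:
  BxoIV GTCTCGTG/6: at [5, 97, 148, 216] ⇒ [11, 103, 154, 222]
  QalX CACGATGA/4: at [19, 61, 73, 88, 111, 123, 132, 157, 180, 196, 207, 246, 263, 271] ⇒ [23, 65, 77, 92, 115, 127, 136, 161, 184, 200, 211, 250, 267, 275]
  FykIII TCAAT/1: at [13, 30, 47, 56, 83, 171, 191] ⇒ [14, 31, 48, 57, 84, 172, 192]

Pooled cuts: [11, 14, 23, 31, 48, 57, 65, 77, 84, 92, 103, 115, 127, 136, 154, 161, 172, 184, 192, 200, 211, 222, 250, 267, 275]

Fragments:
  11→14: 3 bp
  14→23: 9 bp
  23→31: 8 bp
  31→48: 17 bp
  48→57: 9 bp
  57→65: 8 bp
  65→77: 12 bp
  77→84: 7 bp
  84→92: 8 bp
  92→103: 11 bp
  103→115: 12 bp
  115→127: 12 bp
  127→136: 9 bp
  136→154: 18 bp
  154→161: 7 bp
  161→172: 11 bp
  172→184: 12 bp
  184→192: 8 bp
  192→200: 8 bp
  200→211: 11 bp
  211→222: 11 bp
  222→250: 28 bp
  250→267: 17 bp
  267→275: 8 bp
  275→11 (wrap): 279-275+11 = 15 bp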